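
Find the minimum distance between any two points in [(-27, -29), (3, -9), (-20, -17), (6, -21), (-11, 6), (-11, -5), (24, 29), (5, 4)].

Computing all pairwise distances among 8 points:

d((-27, -29), (3, -9)) = 36.0555
d((-27, -29), (-20, -17)) = 13.8924
d((-27, -29), (6, -21)) = 33.9559
d((-27, -29), (-11, 6)) = 38.4838
d((-27, -29), (-11, -5)) = 28.8444
d((-27, -29), (24, 29)) = 77.2334
d((-27, -29), (5, 4)) = 45.9674
d((3, -9), (-20, -17)) = 24.3516
d((3, -9), (6, -21)) = 12.3693
d((3, -9), (-11, 6)) = 20.5183
d((3, -9), (-11, -5)) = 14.5602
d((3, -9), (24, 29)) = 43.4166
d((3, -9), (5, 4)) = 13.1529
d((-20, -17), (6, -21)) = 26.3059
d((-20, -17), (-11, 6)) = 24.6982
d((-20, -17), (-11, -5)) = 15.0
d((-20, -17), (24, 29)) = 63.6553
d((-20, -17), (5, 4)) = 32.6497
d((6, -21), (-11, 6)) = 31.9061
d((6, -21), (-11, -5)) = 23.3452
d((6, -21), (24, 29)) = 53.1413
d((6, -21), (5, 4)) = 25.02
d((-11, 6), (-11, -5)) = 11.0 <-- minimum
d((-11, 6), (24, 29)) = 41.8808
d((-11, 6), (5, 4)) = 16.1245
d((-11, -5), (24, 29)) = 48.7955
d((-11, -5), (5, 4)) = 18.3576
d((24, 29), (5, 4)) = 31.4006

Closest pair: (-11, 6) and (-11, -5) with distance 11.0

The closest pair is (-11, 6) and (-11, -5) with Euclidean distance 11.0. For 8 points, brute-force pairwise comparison is shown above. For large n, the divide-and-conquer algorithm (sort by x, recurse on halves, check the dividing strip) achieves O(n log n).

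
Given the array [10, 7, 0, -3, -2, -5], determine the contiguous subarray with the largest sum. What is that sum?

Using Kadane's algorithm on [10, 7, 0, -3, -2, -5]:

Scanning through the array:
Position 1 (value 7): max_ending_here = 17, max_so_far = 17
Position 2 (value 0): max_ending_here = 17, max_so_far = 17
Position 3 (value -3): max_ending_here = 14, max_so_far = 17
Position 4 (value -2): max_ending_here = 12, max_so_far = 17
Position 5 (value -5): max_ending_here = 7, max_so_far = 17

Maximum subarray: [10, 7]
Maximum sum: 17

The maximum subarray is [10, 7] with sum 17. This subarray runs from index 0 to index 1.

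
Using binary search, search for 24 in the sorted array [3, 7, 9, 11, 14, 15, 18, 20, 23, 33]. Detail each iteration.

Binary search for 24 in [3, 7, 9, 11, 14, 15, 18, 20, 23, 33]:

lo=0, hi=9, mid=4, arr[mid]=14 -> 14 < 24, search right half
lo=5, hi=9, mid=7, arr[mid]=20 -> 20 < 24, search right half
lo=8, hi=9, mid=8, arr[mid]=23 -> 23 < 24, search right half
lo=9, hi=9, mid=9, arr[mid]=33 -> 33 > 24, search left half
lo=9 > hi=8, target 24 not found

Binary search determines that 24 is not in the array after 4 comparisons. The search space was exhausted without finding the target.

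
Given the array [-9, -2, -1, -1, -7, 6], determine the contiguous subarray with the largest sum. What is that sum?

Using Kadane's algorithm on [-9, -2, -1, -1, -7, 6]:

Scanning through the array:
Position 1 (value -2): max_ending_here = -2, max_so_far = -2
Position 2 (value -1): max_ending_here = -1, max_so_far = -1
Position 3 (value -1): max_ending_here = -1, max_so_far = -1
Position 4 (value -7): max_ending_here = -7, max_so_far = -1
Position 5 (value 6): max_ending_here = 6, max_so_far = 6

Maximum subarray: [6]
Maximum sum: 6

The maximum subarray is [6] with sum 6. This subarray runs from index 5 to index 5.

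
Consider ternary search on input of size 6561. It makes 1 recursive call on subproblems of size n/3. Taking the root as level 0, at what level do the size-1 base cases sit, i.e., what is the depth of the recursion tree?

For divide and conquer with division factor 3:

Problem sizes at each level:
Level 0: 6561
Level 1: 2187
Level 2: 729
Level 3: 243
Level 4: 81
Level 5: 27
Level 6: 9
Level 7: 3
Level 8: 1

The root is level 0 and the size-1 base case is level 8 (the tree spans levels 0 through 8, i.e. 9 levels counting the root), so the depth is the number of divisions: log_3(6561) = 8

The recursion tree depth is log_3(6561) = 8. At each level, the problem size is divided by 3, so it takes 8 divisions to reduce to a base case of size 1. The algorithm makes 1 recursive call at each level.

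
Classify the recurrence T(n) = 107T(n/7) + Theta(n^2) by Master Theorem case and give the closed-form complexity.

Master Theorem for T(n) = 107T(n/7) + O(n^2):

a = 107, b = 7, c = 2
log_b(a) = log_7(107) = 2.4014

Case 1: c = 2 < log_7(107) = 2.4014
T(n) = O(n^(log_7 107))

For T(n) = 107T(n/7) + O(n^2): log_7(107) = 2.4014. This is Case 1 of the Master Theorem (c < log_b(a), work dominated by leaves), giving O(n^(log_7 107)).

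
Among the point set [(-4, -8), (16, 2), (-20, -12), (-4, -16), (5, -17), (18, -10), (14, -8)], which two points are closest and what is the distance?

Computing all pairwise distances among 7 points:

d((-4, -8), (16, 2)) = 22.3607
d((-4, -8), (-20, -12)) = 16.4924
d((-4, -8), (-4, -16)) = 8.0
d((-4, -8), (5, -17)) = 12.7279
d((-4, -8), (18, -10)) = 22.0907
d((-4, -8), (14, -8)) = 18.0
d((16, 2), (-20, -12)) = 38.6264
d((16, 2), (-4, -16)) = 26.9072
d((16, 2), (5, -17)) = 21.9545
d((16, 2), (18, -10)) = 12.1655
d((16, 2), (14, -8)) = 10.198
d((-20, -12), (-4, -16)) = 16.4924
d((-20, -12), (5, -17)) = 25.4951
d((-20, -12), (18, -10)) = 38.0526
d((-20, -12), (14, -8)) = 34.2345
d((-4, -16), (5, -17)) = 9.0554
d((-4, -16), (18, -10)) = 22.8035
d((-4, -16), (14, -8)) = 19.6977
d((5, -17), (18, -10)) = 14.7648
d((5, -17), (14, -8)) = 12.7279
d((18, -10), (14, -8)) = 4.4721 <-- minimum

Closest pair: (18, -10) and (14, -8) with distance 4.4721

The closest pair is (18, -10) and (14, -8) with Euclidean distance 4.4721. For 7 points, brute-force pairwise comparison is shown above. For large n, the divide-and-conquer algorithm (sort by x, recurse on halves, check the dividing strip) achieves O(n log n).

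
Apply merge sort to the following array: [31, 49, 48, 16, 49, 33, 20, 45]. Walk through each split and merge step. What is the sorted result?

Merge sort trace:

Split: [31, 49, 48, 16, 49, 33, 20, 45] -> [31, 49, 48, 16] and [49, 33, 20, 45]
  Split: [31, 49, 48, 16] -> [31, 49] and [48, 16]
    Split: [31, 49] -> [31] and [49]
    Merge: [31] + [49] -> [31, 49]
    Split: [48, 16] -> [48] and [16]
    Merge: [48] + [16] -> [16, 48]
  Merge: [31, 49] + [16, 48] -> [16, 31, 48, 49]
  Split: [49, 33, 20, 45] -> [49, 33] and [20, 45]
    Split: [49, 33] -> [49] and [33]
    Merge: [49] + [33] -> [33, 49]
    Split: [20, 45] -> [20] and [45]
    Merge: [20] + [45] -> [20, 45]
  Merge: [33, 49] + [20, 45] -> [20, 33, 45, 49]
Merge: [16, 31, 48, 49] + [20, 33, 45, 49] -> [16, 20, 31, 33, 45, 48, 49, 49]

Final sorted array: [16, 20, 31, 33, 45, 48, 49, 49]

The merge sort proceeds by recursively splitting the array and merging sorted halves.
After all merges, the sorted array is [16, 20, 31, 33, 45, 48, 49, 49].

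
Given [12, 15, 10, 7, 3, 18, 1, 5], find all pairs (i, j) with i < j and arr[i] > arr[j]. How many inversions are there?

Finding inversions in [12, 15, 10, 7, 3, 18, 1, 5]:

(0, 2): arr[0]=12 > arr[2]=10
(0, 3): arr[0]=12 > arr[3]=7
(0, 4): arr[0]=12 > arr[4]=3
(0, 6): arr[0]=12 > arr[6]=1
(0, 7): arr[0]=12 > arr[7]=5
(1, 2): arr[1]=15 > arr[2]=10
(1, 3): arr[1]=15 > arr[3]=7
(1, 4): arr[1]=15 > arr[4]=3
(1, 6): arr[1]=15 > arr[6]=1
(1, 7): arr[1]=15 > arr[7]=5
(2, 3): arr[2]=10 > arr[3]=7
(2, 4): arr[2]=10 > arr[4]=3
(2, 6): arr[2]=10 > arr[6]=1
(2, 7): arr[2]=10 > arr[7]=5
(3, 4): arr[3]=7 > arr[4]=3
(3, 6): arr[3]=7 > arr[6]=1
(3, 7): arr[3]=7 > arr[7]=5
(4, 6): arr[4]=3 > arr[6]=1
(5, 6): arr[5]=18 > arr[6]=1
(5, 7): arr[5]=18 > arr[7]=5

Total inversions: 20

The array has 20 inversion(s): (0,2), (0,3), (0,4), (0,6), (0,7), (1,2), (1,3), (1,4), (1,6), (1,7), (2,3), (2,4), (2,6), (2,7), (3,4), (3,6), (3,7), (4,6), (5,6), (5,7). Each pair (i,j) satisfies i < j and arr[i] > arr[j].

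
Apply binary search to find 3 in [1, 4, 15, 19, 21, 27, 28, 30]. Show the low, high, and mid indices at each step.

Binary search for 3 in [1, 4, 15, 19, 21, 27, 28, 30]:

lo=0, hi=7, mid=3, arr[mid]=19 -> 19 > 3, search left half
lo=0, hi=2, mid=1, arr[mid]=4 -> 4 > 3, search left half
lo=0, hi=0, mid=0, arr[mid]=1 -> 1 < 3, search right half
lo=1 > hi=0, target 3 not found

Binary search determines that 3 is not in the array after 3 comparisons. The search space was exhausted without finding the target.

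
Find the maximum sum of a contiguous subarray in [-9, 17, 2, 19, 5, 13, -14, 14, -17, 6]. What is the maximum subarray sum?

Using Kadane's algorithm on [-9, 17, 2, 19, 5, 13, -14, 14, -17, 6]:

Scanning through the array:
Position 1 (value 17): max_ending_here = 17, max_so_far = 17
Position 2 (value 2): max_ending_here = 19, max_so_far = 19
Position 3 (value 19): max_ending_here = 38, max_so_far = 38
Position 4 (value 5): max_ending_here = 43, max_so_far = 43
Position 5 (value 13): max_ending_here = 56, max_so_far = 56
Position 6 (value -14): max_ending_here = 42, max_so_far = 56
Position 7 (value 14): max_ending_here = 56, max_so_far = 56
Position 8 (value -17): max_ending_here = 39, max_so_far = 56
Position 9 (value 6): max_ending_here = 45, max_so_far = 56

Maximum subarray: [17, 2, 19, 5, 13]
Maximum sum: 56

The maximum subarray is [17, 2, 19, 5, 13] with sum 56. This subarray runs from index 1 to index 5.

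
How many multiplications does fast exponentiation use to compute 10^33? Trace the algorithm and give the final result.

Computing 10^33 by squaring (build up from 10^1; each line after the first costs one multiplication):

10^1 = 10
10^2 = (10^1)^2 = 10^2 = 100
10^4 = (10^2)^2 = 100^2 = 10000
10^8 = (10^4)^2 = 10000^2 = 100000000
10^16 = (10^8)^2 = 100000000^2 = 10000000000000000
10^32 = (10^16)^2 = 10000000000000000^2 = 100000000000000000000000000000000
10^33 = 10 * 10^32 = 10 * 100000000000000000000000000000000 = 1000000000000000000000000000000000

Result: 1000000000000000000000000000000000
Multiplications needed: 6 (6 lines after 10^1)

10^33 = 1000000000000000000000000000000000. Using exponentiation by squaring, this requires 6 multiplications. The key idea: if the exponent is even, square the half-power; if odd, multiply by the base once.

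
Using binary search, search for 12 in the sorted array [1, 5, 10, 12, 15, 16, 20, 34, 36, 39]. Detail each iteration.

Binary search for 12 in [1, 5, 10, 12, 15, 16, 20, 34, 36, 39]:

lo=0, hi=9, mid=4, arr[mid]=15 -> 15 > 12, search left half
lo=0, hi=3, mid=1, arr[mid]=5 -> 5 < 12, search right half
lo=2, hi=3, mid=2, arr[mid]=10 -> 10 < 12, search right half
lo=3, hi=3, mid=3, arr[mid]=12 -> Found target at index 3!

Binary search finds 12 at index 3 after 4 comparisons. The search repeatedly halves the search space by comparing with the middle element.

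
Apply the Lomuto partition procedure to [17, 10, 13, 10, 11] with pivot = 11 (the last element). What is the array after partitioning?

Lomuto partition with pivot = 11:

Initial array: [17, 10, 13, 10, 11]

arr[0]=17 > 11: no swap
arr[1]=10 <= 11: swap with position 0, array becomes [10, 17, 13, 10, 11]
arr[2]=13 > 11: no swap
arr[3]=10 <= 11: swap with position 1, array becomes [10, 10, 13, 17, 11]

Place pivot at position 2: [10, 10, 11, 17, 13]
Pivot position: 2

After partitioning with pivot 11, the array becomes [10, 10, 11, 17, 13]. The pivot is placed at index 2. All elements to the left of the pivot are <= 11, and all elements to the right are > 11.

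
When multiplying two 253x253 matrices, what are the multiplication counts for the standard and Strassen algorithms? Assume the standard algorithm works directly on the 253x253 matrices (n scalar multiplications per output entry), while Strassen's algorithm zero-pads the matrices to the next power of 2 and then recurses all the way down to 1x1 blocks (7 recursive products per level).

Matrix multiplication for 253x253 matrices:

Strassen's algorithm requires power-of-2 dimensions. Pad 253x253 to 256x256 (next power of 2).

Standard algorithm: 253^3 = 16194277 multiplications
Strassen's algorithm: 7^(log2(256)) = 7^8 = 5764801 multiplications
Savings: 16194277 - 5764801 = 10429476 multiplications

Standard: 16194277 multiplications (253^3). Strassen: 5764801 multiplications (7^8, after padding to 256x256). Strassen reduces 8 recursive multiplications to 7 at each level.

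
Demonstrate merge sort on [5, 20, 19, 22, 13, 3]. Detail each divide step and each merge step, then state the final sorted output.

Merge sort trace:

Split: [5, 20, 19, 22, 13, 3] -> [5, 20, 19] and [22, 13, 3]
  Split: [5, 20, 19] -> [5] and [20, 19]
    Split: [20, 19] -> [20] and [19]
    Merge: [20] + [19] -> [19, 20]
  Merge: [5] + [19, 20] -> [5, 19, 20]
  Split: [22, 13, 3] -> [22] and [13, 3]
    Split: [13, 3] -> [13] and [3]
    Merge: [13] + [3] -> [3, 13]
  Merge: [22] + [3, 13] -> [3, 13, 22]
Merge: [5, 19, 20] + [3, 13, 22] -> [3, 5, 13, 19, 20, 22]

Final sorted array: [3, 5, 13, 19, 20, 22]

The merge sort proceeds by recursively splitting the array and merging sorted halves.
After all merges, the sorted array is [3, 5, 13, 19, 20, 22].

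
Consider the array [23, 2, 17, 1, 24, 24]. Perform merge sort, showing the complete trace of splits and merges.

Merge sort trace:

Split: [23, 2, 17, 1, 24, 24] -> [23, 2, 17] and [1, 24, 24]
  Split: [23, 2, 17] -> [23] and [2, 17]
    Split: [2, 17] -> [2] and [17]
    Merge: [2] + [17] -> [2, 17]
  Merge: [23] + [2, 17] -> [2, 17, 23]
  Split: [1, 24, 24] -> [1] and [24, 24]
    Split: [24, 24] -> [24] and [24]
    Merge: [24] + [24] -> [24, 24]
  Merge: [1] + [24, 24] -> [1, 24, 24]
Merge: [2, 17, 23] + [1, 24, 24] -> [1, 2, 17, 23, 24, 24]

Final sorted array: [1, 2, 17, 23, 24, 24]

The merge sort proceeds by recursively splitting the array and merging sorted halves.
After all merges, the sorted array is [1, 2, 17, 23, 24, 24].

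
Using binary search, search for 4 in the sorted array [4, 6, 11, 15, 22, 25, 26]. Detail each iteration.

Binary search for 4 in [4, 6, 11, 15, 22, 25, 26]:

lo=0, hi=6, mid=3, arr[mid]=15 -> 15 > 4, search left half
lo=0, hi=2, mid=1, arr[mid]=6 -> 6 > 4, search left half
lo=0, hi=0, mid=0, arr[mid]=4 -> Found target at index 0!

Binary search finds 4 at index 0 after 3 comparisons. The search repeatedly halves the search space by comparing with the middle element.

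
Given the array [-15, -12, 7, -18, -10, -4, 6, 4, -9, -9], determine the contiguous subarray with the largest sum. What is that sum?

Using Kadane's algorithm on [-15, -12, 7, -18, -10, -4, 6, 4, -9, -9]:

Scanning through the array:
Position 1 (value -12): max_ending_here = -12, max_so_far = -12
Position 2 (value 7): max_ending_here = 7, max_so_far = 7
Position 3 (value -18): max_ending_here = -11, max_so_far = 7
Position 4 (value -10): max_ending_here = -10, max_so_far = 7
Position 5 (value -4): max_ending_here = -4, max_so_far = 7
Position 6 (value 6): max_ending_here = 6, max_so_far = 7
Position 7 (value 4): max_ending_here = 10, max_so_far = 10
Position 8 (value -9): max_ending_here = 1, max_so_far = 10
Position 9 (value -9): max_ending_here = -8, max_so_far = 10

Maximum subarray: [6, 4]
Maximum sum: 10

The maximum subarray is [6, 4] with sum 10. This subarray runs from index 6 to index 7.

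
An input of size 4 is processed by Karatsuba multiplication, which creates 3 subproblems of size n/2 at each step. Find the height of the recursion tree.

For divide and conquer with division factor 2:

Problem sizes at each level:
Level 0: 4
Level 1: 2
Level 2: 1

The root is level 0 and the size-1 base case is level 2 (the tree spans levels 0 through 2, i.e. 3 levels counting the root), so the depth is the number of divisions: log_2(4) = 2

The recursion tree depth is log_2(4) = 2. At each level, the problem size is divided by 2, so it takes 2 divisions to reduce to a base case of size 1. The algorithm makes 3 recursive calls at each level.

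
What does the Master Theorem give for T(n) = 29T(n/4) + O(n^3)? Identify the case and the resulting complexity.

Master Theorem for T(n) = 29T(n/4) + O(n^3):

a = 29, b = 4, c = 3
log_b(a) = log_4(29) = 2.4290

Case 3: c = 3 > log_4(29) = 2.4290
T(n) = O(n^3) = O(n^3)

For T(n) = 29T(n/4) + O(n^3): log_4(29) = 2.4290. This is Case 3 of the Master Theorem (c > log_b(a), work dominated by root), giving O(n^3).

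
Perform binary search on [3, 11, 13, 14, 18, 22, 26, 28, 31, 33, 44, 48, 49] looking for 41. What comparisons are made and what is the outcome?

Binary search for 41 in [3, 11, 13, 14, 18, 22, 26, 28, 31, 33, 44, 48, 49]:

lo=0, hi=12, mid=6, arr[mid]=26 -> 26 < 41, search right half
lo=7, hi=12, mid=9, arr[mid]=33 -> 33 < 41, search right half
lo=10, hi=12, mid=11, arr[mid]=48 -> 48 > 41, search left half
lo=10, hi=10, mid=10, arr[mid]=44 -> 44 > 41, search left half
lo=10 > hi=9, target 41 not found

Binary search determines that 41 is not in the array after 4 comparisons. The search space was exhausted without finding the target.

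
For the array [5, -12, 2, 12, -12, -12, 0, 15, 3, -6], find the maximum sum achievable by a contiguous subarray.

Using Kadane's algorithm on [5, -12, 2, 12, -12, -12, 0, 15, 3, -6]:

Scanning through the array:
Position 1 (value -12): max_ending_here = -7, max_so_far = 5
Position 2 (value 2): max_ending_here = 2, max_so_far = 5
Position 3 (value 12): max_ending_here = 14, max_so_far = 14
Position 4 (value -12): max_ending_here = 2, max_so_far = 14
Position 5 (value -12): max_ending_here = -10, max_so_far = 14
Position 6 (value 0): max_ending_here = 0, max_so_far = 14
Position 7 (value 15): max_ending_here = 15, max_so_far = 15
Position 8 (value 3): max_ending_here = 18, max_so_far = 18
Position 9 (value -6): max_ending_here = 12, max_so_far = 18

Maximum subarray: [0, 15, 3]
Maximum sum: 18

The maximum subarray is [0, 15, 3] with sum 18. This subarray runs from index 6 to index 8.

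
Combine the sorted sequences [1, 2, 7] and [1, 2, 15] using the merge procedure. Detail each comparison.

Merging process:

Compare 1 vs 1: take 1 from left. Merged: [1]
Compare 2 vs 1: take 1 from right. Merged: [1, 1]
Compare 2 vs 2: take 2 from left. Merged: [1, 1, 2]
Compare 7 vs 2: take 2 from right. Merged: [1, 1, 2, 2]
Compare 7 vs 15: take 7 from left. Merged: [1, 1, 2, 2, 7]
Append remaining from right: [15]. Merged: [1, 1, 2, 2, 7, 15]

Final merged array: [1, 1, 2, 2, 7, 15]
Total comparisons: 5

The merged array is [1, 1, 2, 2, 7, 15], requiring 5 comparisons. The merge step runs in O(n) time where n is the total number of elements.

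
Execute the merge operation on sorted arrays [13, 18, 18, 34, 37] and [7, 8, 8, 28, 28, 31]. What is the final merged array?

Merging process:

Compare 13 vs 7: take 7 from right. Merged: [7]
Compare 13 vs 8: take 8 from right. Merged: [7, 8]
Compare 13 vs 8: take 8 from right. Merged: [7, 8, 8]
Compare 13 vs 28: take 13 from left. Merged: [7, 8, 8, 13]
Compare 18 vs 28: take 18 from left. Merged: [7, 8, 8, 13, 18]
Compare 18 vs 28: take 18 from left. Merged: [7, 8, 8, 13, 18, 18]
Compare 34 vs 28: take 28 from right. Merged: [7, 8, 8, 13, 18, 18, 28]
Compare 34 vs 28: take 28 from right. Merged: [7, 8, 8, 13, 18, 18, 28, 28]
Compare 34 vs 31: take 31 from right. Merged: [7, 8, 8, 13, 18, 18, 28, 28, 31]
Append remaining from left: [34, 37]. Merged: [7, 8, 8, 13, 18, 18, 28, 28, 31, 34, 37]

Final merged array: [7, 8, 8, 13, 18, 18, 28, 28, 31, 34, 37]
Total comparisons: 9

The merged array is [7, 8, 8, 13, 18, 18, 28, 28, 31, 34, 37], requiring 9 comparisons. The merge step runs in O(n) time where n is the total number of elements.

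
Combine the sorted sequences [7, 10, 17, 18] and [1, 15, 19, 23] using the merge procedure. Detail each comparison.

Merging process:

Compare 7 vs 1: take 1 from right. Merged: [1]
Compare 7 vs 15: take 7 from left. Merged: [1, 7]
Compare 10 vs 15: take 10 from left. Merged: [1, 7, 10]
Compare 17 vs 15: take 15 from right. Merged: [1, 7, 10, 15]
Compare 17 vs 19: take 17 from left. Merged: [1, 7, 10, 15, 17]
Compare 18 vs 19: take 18 from left. Merged: [1, 7, 10, 15, 17, 18]
Append remaining from right: [19, 23]. Merged: [1, 7, 10, 15, 17, 18, 19, 23]

Final merged array: [1, 7, 10, 15, 17, 18, 19, 23]
Total comparisons: 6

The merged array is [1, 7, 10, 15, 17, 18, 19, 23], requiring 6 comparisons. The merge step runs in O(n) time where n is the total number of elements.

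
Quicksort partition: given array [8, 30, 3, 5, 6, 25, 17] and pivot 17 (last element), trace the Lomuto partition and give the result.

Lomuto partition with pivot = 17:

Initial array: [8, 30, 3, 5, 6, 25, 17]

arr[0]=8 <= 17: swap with position 0, array becomes [8, 30, 3, 5, 6, 25, 17]
arr[1]=30 > 17: no swap
arr[2]=3 <= 17: swap with position 1, array becomes [8, 3, 30, 5, 6, 25, 17]
arr[3]=5 <= 17: swap with position 2, array becomes [8, 3, 5, 30, 6, 25, 17]
arr[4]=6 <= 17: swap with position 3, array becomes [8, 3, 5, 6, 30, 25, 17]
arr[5]=25 > 17: no swap

Place pivot at position 4: [8, 3, 5, 6, 17, 25, 30]
Pivot position: 4

After partitioning with pivot 17, the array becomes [8, 3, 5, 6, 17, 25, 30]. The pivot is placed at index 4. All elements to the left of the pivot are <= 17, and all elements to the right are > 17.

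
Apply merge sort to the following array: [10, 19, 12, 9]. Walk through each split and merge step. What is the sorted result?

Merge sort trace:

Split: [10, 19, 12, 9] -> [10, 19] and [12, 9]
  Split: [10, 19] -> [10] and [19]
  Merge: [10] + [19] -> [10, 19]
  Split: [12, 9] -> [12] and [9]
  Merge: [12] + [9] -> [9, 12]
Merge: [10, 19] + [9, 12] -> [9, 10, 12, 19]

Final sorted array: [9, 10, 12, 19]

The merge sort proceeds by recursively splitting the array and merging sorted halves.
After all merges, the sorted array is [9, 10, 12, 19].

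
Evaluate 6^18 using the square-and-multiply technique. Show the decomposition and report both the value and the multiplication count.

Computing 6^18 by squaring (build up from 6^1; each line after the first costs one multiplication):

6^1 = 6
6^2 = (6^1)^2 = 6^2 = 36
6^4 = (6^2)^2 = 36^2 = 1296
6^8 = (6^4)^2 = 1296^2 = 1679616
6^9 = 6 * 6^8 = 6 * 1679616 = 10077696
6^18 = (6^9)^2 = 10077696^2 = 101559956668416

Result: 101559956668416
Multiplications needed: 5 (5 lines after 6^1)

6^18 = 101559956668416. Using exponentiation by squaring, this requires 5 multiplications. The key idea: if the exponent is even, square the half-power; if odd, multiply by the base once.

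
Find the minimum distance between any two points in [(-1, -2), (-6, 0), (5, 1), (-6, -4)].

Computing all pairwise distances among 4 points:

d((-1, -2), (-6, 0)) = 5.3852
d((-1, -2), (5, 1)) = 6.7082
d((-1, -2), (-6, -4)) = 5.3852
d((-6, 0), (5, 1)) = 11.0454
d((-6, 0), (-6, -4)) = 4.0 <-- minimum
d((5, 1), (-6, -4)) = 12.083

Closest pair: (-6, 0) and (-6, -4) with distance 4.0

The closest pair is (-6, 0) and (-6, -4) with Euclidean distance 4.0. For 4 points, brute-force pairwise comparison is shown above. For large n, the divide-and-conquer algorithm (sort by x, recurse on halves, check the dividing strip) achieves O(n log n).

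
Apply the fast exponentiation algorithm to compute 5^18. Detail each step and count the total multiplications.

Computing 5^18 by squaring (build up from 5^1; each line after the first costs one multiplication):

5^1 = 5
5^2 = (5^1)^2 = 5^2 = 25
5^4 = (5^2)^2 = 25^2 = 625
5^8 = (5^4)^2 = 625^2 = 390625
5^9 = 5 * 5^8 = 5 * 390625 = 1953125
5^18 = (5^9)^2 = 1953125^2 = 3814697265625

Result: 3814697265625
Multiplications needed: 5 (5 lines after 5^1)

5^18 = 3814697265625. Using exponentiation by squaring, this requires 5 multiplications. The key idea: if the exponent is even, square the half-power; if odd, multiply by the base once.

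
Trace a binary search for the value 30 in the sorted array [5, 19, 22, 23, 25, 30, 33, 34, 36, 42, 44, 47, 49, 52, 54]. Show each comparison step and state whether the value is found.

Binary search for 30 in [5, 19, 22, 23, 25, 30, 33, 34, 36, 42, 44, 47, 49, 52, 54]:

lo=0, hi=14, mid=7, arr[mid]=34 -> 34 > 30, search left half
lo=0, hi=6, mid=3, arr[mid]=23 -> 23 < 30, search right half
lo=4, hi=6, mid=5, arr[mid]=30 -> Found target at index 5!

Binary search finds 30 at index 5 after 3 comparisons. The search repeatedly halves the search space by comparing with the middle element.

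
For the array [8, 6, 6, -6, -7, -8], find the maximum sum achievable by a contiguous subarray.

Using Kadane's algorithm on [8, 6, 6, -6, -7, -8]:

Scanning through the array:
Position 1 (value 6): max_ending_here = 14, max_so_far = 14
Position 2 (value 6): max_ending_here = 20, max_so_far = 20
Position 3 (value -6): max_ending_here = 14, max_so_far = 20
Position 4 (value -7): max_ending_here = 7, max_so_far = 20
Position 5 (value -8): max_ending_here = -1, max_so_far = 20

Maximum subarray: [8, 6, 6]
Maximum sum: 20

The maximum subarray is [8, 6, 6] with sum 20. This subarray runs from index 0 to index 2.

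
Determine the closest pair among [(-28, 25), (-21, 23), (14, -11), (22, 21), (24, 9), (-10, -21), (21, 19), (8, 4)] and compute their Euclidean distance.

Computing all pairwise distances among 8 points:

d((-28, 25), (-21, 23)) = 7.2801
d((-28, 25), (14, -11)) = 55.3173
d((-28, 25), (22, 21)) = 50.1597
d((-28, 25), (24, 9)) = 54.4059
d((-28, 25), (-10, -21)) = 49.3964
d((-28, 25), (21, 19)) = 49.366
d((-28, 25), (8, 4)) = 41.6773
d((-21, 23), (14, -11)) = 48.7955
d((-21, 23), (22, 21)) = 43.0465
d((-21, 23), (24, 9)) = 47.1275
d((-21, 23), (-10, -21)) = 45.3542
d((-21, 23), (21, 19)) = 42.19
d((-21, 23), (8, 4)) = 34.6699
d((14, -11), (22, 21)) = 32.9848
d((14, -11), (24, 9)) = 22.3607
d((14, -11), (-10, -21)) = 26.0
d((14, -11), (21, 19)) = 30.8058
d((14, -11), (8, 4)) = 16.1555
d((22, 21), (24, 9)) = 12.1655
d((22, 21), (-10, -21)) = 52.8015
d((22, 21), (21, 19)) = 2.2361 <-- minimum
d((22, 21), (8, 4)) = 22.0227
d((24, 9), (-10, -21)) = 45.3431
d((24, 9), (21, 19)) = 10.4403
d((24, 9), (8, 4)) = 16.7631
d((-10, -21), (21, 19)) = 50.6063
d((-10, -21), (8, 4)) = 30.8058
d((21, 19), (8, 4)) = 19.8494

Closest pair: (22, 21) and (21, 19) with distance 2.2361

The closest pair is (22, 21) and (21, 19) with Euclidean distance 2.2361. For 8 points, brute-force pairwise comparison is shown above. For large n, the divide-and-conquer algorithm (sort by x, recurse on halves, check the dividing strip) achieves O(n log n).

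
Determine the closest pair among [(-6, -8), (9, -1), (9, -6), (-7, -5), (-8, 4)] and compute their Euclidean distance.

Computing all pairwise distances among 5 points:

d((-6, -8), (9, -1)) = 16.5529
d((-6, -8), (9, -6)) = 15.1327
d((-6, -8), (-7, -5)) = 3.1623 <-- minimum
d((-6, -8), (-8, 4)) = 12.1655
d((9, -1), (9, -6)) = 5.0
d((9, -1), (-7, -5)) = 16.4924
d((9, -1), (-8, 4)) = 17.72
d((9, -6), (-7, -5)) = 16.0312
d((9, -6), (-8, 4)) = 19.7231
d((-7, -5), (-8, 4)) = 9.0554

Closest pair: (-6, -8) and (-7, -5) with distance 3.1623

The closest pair is (-6, -8) and (-7, -5) with Euclidean distance 3.1623. For 5 points, brute-force pairwise comparison is shown above. For large n, the divide-and-conquer algorithm (sort by x, recurse on halves, check the dividing strip) achieves O(n log n).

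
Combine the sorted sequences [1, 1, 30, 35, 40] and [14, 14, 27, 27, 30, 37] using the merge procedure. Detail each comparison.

Merging process:

Compare 1 vs 14: take 1 from left. Merged: [1]
Compare 1 vs 14: take 1 from left. Merged: [1, 1]
Compare 30 vs 14: take 14 from right. Merged: [1, 1, 14]
Compare 30 vs 14: take 14 from right. Merged: [1, 1, 14, 14]
Compare 30 vs 27: take 27 from right. Merged: [1, 1, 14, 14, 27]
Compare 30 vs 27: take 27 from right. Merged: [1, 1, 14, 14, 27, 27]
Compare 30 vs 30: take 30 from left. Merged: [1, 1, 14, 14, 27, 27, 30]
Compare 35 vs 30: take 30 from right. Merged: [1, 1, 14, 14, 27, 27, 30, 30]
Compare 35 vs 37: take 35 from left. Merged: [1, 1, 14, 14, 27, 27, 30, 30, 35]
Compare 40 vs 37: take 37 from right. Merged: [1, 1, 14, 14, 27, 27, 30, 30, 35, 37]
Append remaining from left: [40]. Merged: [1, 1, 14, 14, 27, 27, 30, 30, 35, 37, 40]

Final merged array: [1, 1, 14, 14, 27, 27, 30, 30, 35, 37, 40]
Total comparisons: 10

The merged array is [1, 1, 14, 14, 27, 27, 30, 30, 35, 37, 40], requiring 10 comparisons. The merge step runs in O(n) time where n is the total number of elements.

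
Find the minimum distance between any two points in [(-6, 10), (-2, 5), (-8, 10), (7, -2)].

Computing all pairwise distances among 4 points:

d((-6, 10), (-2, 5)) = 6.4031
d((-6, 10), (-8, 10)) = 2.0 <-- minimum
d((-6, 10), (7, -2)) = 17.6918
d((-2, 5), (-8, 10)) = 7.8102
d((-2, 5), (7, -2)) = 11.4018
d((-8, 10), (7, -2)) = 19.2094

Closest pair: (-6, 10) and (-8, 10) with distance 2.0

The closest pair is (-6, 10) and (-8, 10) with Euclidean distance 2.0. For 4 points, brute-force pairwise comparison is shown above. For large n, the divide-and-conquer algorithm (sort by x, recurse on halves, check the dividing strip) achieves O(n log n).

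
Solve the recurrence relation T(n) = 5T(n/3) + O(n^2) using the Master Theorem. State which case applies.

Master Theorem for T(n) = 5T(n/3) + O(n^2):

a = 5, b = 3, c = 2
log_b(a) = log_3(5) = 1.4650

Case 3: c = 2 > log_3(5) = 1.4650
T(n) = O(n^2) = O(n^2)

For T(n) = 5T(n/3) + O(n^2): log_3(5) = 1.4650. This is Case 3 of the Master Theorem (c > log_b(a), work dominated by root), giving O(n^2).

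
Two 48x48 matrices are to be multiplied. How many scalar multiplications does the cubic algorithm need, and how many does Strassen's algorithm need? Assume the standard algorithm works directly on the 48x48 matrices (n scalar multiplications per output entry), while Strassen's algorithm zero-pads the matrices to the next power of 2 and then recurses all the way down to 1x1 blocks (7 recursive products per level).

Matrix multiplication for 48x48 matrices:

Strassen's algorithm requires power-of-2 dimensions. Pad 48x48 to 64x64 (next power of 2).

Standard algorithm: 48^3 = 110592 multiplications
Strassen's algorithm: 7^(log2(64)) = 7^6 = 117649 multiplications
Difference: 110592 - 117649 = -7057 (Strassen uses MORE here due to padding overhead — for small or just-over-power-of-2 n, padding can outweigh the per-level savings)

Standard: 110592 multiplications (48^3). Strassen: 117649 multiplications (7^6, after padding to 64x64). Strassen reduces 8 recursive multiplications to 7 at each level.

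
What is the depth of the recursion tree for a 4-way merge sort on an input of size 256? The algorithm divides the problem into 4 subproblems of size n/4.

For divide and conquer with division factor 4:

Problem sizes at each level:
Level 0: 256
Level 1: 64
Level 2: 16
Level 3: 4
Level 4: 1

The root is level 0 and the size-1 base case is level 4 (the tree spans levels 0 through 4, i.e. 5 levels counting the root), so the depth is the number of divisions: log_4(256) = 4

The recursion tree depth is log_4(256) = 4. At each level, the problem size is divided by 4, so it takes 4 divisions to reduce to a base case of size 1. The algorithm makes 4 recursive calls at each level.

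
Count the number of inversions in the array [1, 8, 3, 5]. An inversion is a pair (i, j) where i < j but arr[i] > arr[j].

Finding inversions in [1, 8, 3, 5]:

(1, 2): arr[1]=8 > arr[2]=3
(1, 3): arr[1]=8 > arr[3]=5

Total inversions: 2

The array has 2 inversion(s): (1,2), (1,3). Each pair (i,j) satisfies i < j and arr[i] > arr[j].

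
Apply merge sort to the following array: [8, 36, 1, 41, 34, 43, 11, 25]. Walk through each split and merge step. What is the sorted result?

Merge sort trace:

Split: [8, 36, 1, 41, 34, 43, 11, 25] -> [8, 36, 1, 41] and [34, 43, 11, 25]
  Split: [8, 36, 1, 41] -> [8, 36] and [1, 41]
    Split: [8, 36] -> [8] and [36]
    Merge: [8] + [36] -> [8, 36]
    Split: [1, 41] -> [1] and [41]
    Merge: [1] + [41] -> [1, 41]
  Merge: [8, 36] + [1, 41] -> [1, 8, 36, 41]
  Split: [34, 43, 11, 25] -> [34, 43] and [11, 25]
    Split: [34, 43] -> [34] and [43]
    Merge: [34] + [43] -> [34, 43]
    Split: [11, 25] -> [11] and [25]
    Merge: [11] + [25] -> [11, 25]
  Merge: [34, 43] + [11, 25] -> [11, 25, 34, 43]
Merge: [1, 8, 36, 41] + [11, 25, 34, 43] -> [1, 8, 11, 25, 34, 36, 41, 43]

Final sorted array: [1, 8, 11, 25, 34, 36, 41, 43]

The merge sort proceeds by recursively splitting the array and merging sorted halves.
After all merges, the sorted array is [1, 8, 11, 25, 34, 36, 41, 43].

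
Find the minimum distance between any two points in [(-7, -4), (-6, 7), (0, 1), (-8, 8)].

Computing all pairwise distances among 4 points:

d((-7, -4), (-6, 7)) = 11.0454
d((-7, -4), (0, 1)) = 8.6023
d((-7, -4), (-8, 8)) = 12.0416
d((-6, 7), (0, 1)) = 8.4853
d((-6, 7), (-8, 8)) = 2.2361 <-- minimum
d((0, 1), (-8, 8)) = 10.6301

Closest pair: (-6, 7) and (-8, 8) with distance 2.2361

The closest pair is (-6, 7) and (-8, 8) with Euclidean distance 2.2361. For 4 points, brute-force pairwise comparison is shown above. For large n, the divide-and-conquer algorithm (sort by x, recurse on halves, check the dividing strip) achieves O(n log n).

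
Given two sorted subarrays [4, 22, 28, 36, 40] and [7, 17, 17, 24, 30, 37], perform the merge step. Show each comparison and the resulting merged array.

Merging process:

Compare 4 vs 7: take 4 from left. Merged: [4]
Compare 22 vs 7: take 7 from right. Merged: [4, 7]
Compare 22 vs 17: take 17 from right. Merged: [4, 7, 17]
Compare 22 vs 17: take 17 from right. Merged: [4, 7, 17, 17]
Compare 22 vs 24: take 22 from left. Merged: [4, 7, 17, 17, 22]
Compare 28 vs 24: take 24 from right. Merged: [4, 7, 17, 17, 22, 24]
Compare 28 vs 30: take 28 from left. Merged: [4, 7, 17, 17, 22, 24, 28]
Compare 36 vs 30: take 30 from right. Merged: [4, 7, 17, 17, 22, 24, 28, 30]
Compare 36 vs 37: take 36 from left. Merged: [4, 7, 17, 17, 22, 24, 28, 30, 36]
Compare 40 vs 37: take 37 from right. Merged: [4, 7, 17, 17, 22, 24, 28, 30, 36, 37]
Append remaining from left: [40]. Merged: [4, 7, 17, 17, 22, 24, 28, 30, 36, 37, 40]

Final merged array: [4, 7, 17, 17, 22, 24, 28, 30, 36, 37, 40]
Total comparisons: 10

The merged array is [4, 7, 17, 17, 22, 24, 28, 30, 36, 37, 40], requiring 10 comparisons. The merge step runs in O(n) time where n is the total number of elements.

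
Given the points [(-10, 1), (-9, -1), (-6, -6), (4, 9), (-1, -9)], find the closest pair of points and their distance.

Computing all pairwise distances among 5 points:

d((-10, 1), (-9, -1)) = 2.2361 <-- minimum
d((-10, 1), (-6, -6)) = 8.0623
d((-10, 1), (4, 9)) = 16.1245
d((-10, 1), (-1, -9)) = 13.4536
d((-9, -1), (-6, -6)) = 5.831
d((-9, -1), (4, 9)) = 16.4012
d((-9, -1), (-1, -9)) = 11.3137
d((-6, -6), (4, 9)) = 18.0278
d((-6, -6), (-1, -9)) = 5.831
d((4, 9), (-1, -9)) = 18.6815

Closest pair: (-10, 1) and (-9, -1) with distance 2.2361

The closest pair is (-10, 1) and (-9, -1) with Euclidean distance 2.2361. For 5 points, brute-force pairwise comparison is shown above. For large n, the divide-and-conquer algorithm (sort by x, recurse on halves, check the dividing strip) achieves O(n log n).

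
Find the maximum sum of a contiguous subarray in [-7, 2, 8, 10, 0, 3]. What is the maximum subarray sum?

Using Kadane's algorithm on [-7, 2, 8, 10, 0, 3]:

Scanning through the array:
Position 1 (value 2): max_ending_here = 2, max_so_far = 2
Position 2 (value 8): max_ending_here = 10, max_so_far = 10
Position 3 (value 10): max_ending_here = 20, max_so_far = 20
Position 4 (value 0): max_ending_here = 20, max_so_far = 20
Position 5 (value 3): max_ending_here = 23, max_so_far = 23

Maximum subarray: [2, 8, 10, 0, 3]
Maximum sum: 23

The maximum subarray is [2, 8, 10, 0, 3] with sum 23. This subarray runs from index 1 to index 5.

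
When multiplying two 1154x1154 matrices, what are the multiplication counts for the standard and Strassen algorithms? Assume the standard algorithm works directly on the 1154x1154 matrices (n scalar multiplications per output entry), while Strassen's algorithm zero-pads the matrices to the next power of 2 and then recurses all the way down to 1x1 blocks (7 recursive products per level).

Matrix multiplication for 1154x1154 matrices:

Strassen's algorithm requires power-of-2 dimensions. Pad 1154x1154 to 2048x2048 (next power of 2).

Standard algorithm: 1154^3 = 1536800264 multiplications
Strassen's algorithm: 7^(log2(2048)) = 7^11 = 1977326743 multiplications
Difference: 1536800264 - 1977326743 = -440526479 (Strassen uses MORE here due to padding overhead — for small or just-over-power-of-2 n, padding can outweigh the per-level savings)

Standard: 1536800264 multiplications (1154^3). Strassen: 1977326743 multiplications (7^11, after padding to 2048x2048). Strassen reduces 8 recursive multiplications to 7 at each level.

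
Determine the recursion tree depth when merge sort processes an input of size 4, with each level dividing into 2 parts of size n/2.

For divide and conquer with division factor 2:

Problem sizes at each level:
Level 0: 4
Level 1: 2
Level 2: 1

The root is level 0 and the size-1 base case is level 2 (the tree spans levels 0 through 2, i.e. 3 levels counting the root), so the depth is the number of divisions: log_2(4) = 2

The recursion tree depth is log_2(4) = 2. At each level, the problem size is divided by 2, so it takes 2 divisions to reduce to a base case of size 1. The algorithm makes 2 recursive calls at each level.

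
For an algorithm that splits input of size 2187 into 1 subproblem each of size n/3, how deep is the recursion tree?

For divide and conquer with division factor 3:

Problem sizes at each level:
Level 0: 2187
Level 1: 729
Level 2: 243
Level 3: 81
Level 4: 27
Level 5: 9
Level 6: 3
Level 7: 1

The root is level 0 and the size-1 base case is level 7 (the tree spans levels 0 through 7, i.e. 8 levels counting the root), so the depth is the number of divisions: log_3(2187) = 7

The recursion tree depth is log_3(2187) = 7. At each level, the problem size is divided by 3, so it takes 7 divisions to reduce to a base case of size 1. The algorithm makes 1 recursive call at each level.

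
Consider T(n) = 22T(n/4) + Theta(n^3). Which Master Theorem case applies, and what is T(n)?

Master Theorem for T(n) = 22T(n/4) + O(n^3):

a = 22, b = 4, c = 3
log_b(a) = log_4(22) = 2.2297

Case 3: c = 3 > log_4(22) = 2.2297
T(n) = O(n^3) = O(n^3)

For T(n) = 22T(n/4) + O(n^3): log_4(22) = 2.2297. This is Case 3 of the Master Theorem (c > log_b(a), work dominated by root), giving O(n^3).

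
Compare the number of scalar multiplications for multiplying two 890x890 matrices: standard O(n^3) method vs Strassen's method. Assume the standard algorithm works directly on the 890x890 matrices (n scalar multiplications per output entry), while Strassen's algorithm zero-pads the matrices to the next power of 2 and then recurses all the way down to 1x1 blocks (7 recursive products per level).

Matrix multiplication for 890x890 matrices:

Strassen's algorithm requires power-of-2 dimensions. Pad 890x890 to 1024x1024 (next power of 2).

Standard algorithm: 890^3 = 704969000 multiplications
Strassen's algorithm: 7^(log2(1024)) = 7^10 = 282475249 multiplications
Savings: 704969000 - 282475249 = 422493751 multiplications

Standard: 704969000 multiplications (890^3). Strassen: 282475249 multiplications (7^10, after padding to 1024x1024). Strassen reduces 8 recursive multiplications to 7 at each level.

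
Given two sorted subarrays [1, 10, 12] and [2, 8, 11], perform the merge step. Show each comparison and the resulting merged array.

Merging process:

Compare 1 vs 2: take 1 from left. Merged: [1]
Compare 10 vs 2: take 2 from right. Merged: [1, 2]
Compare 10 vs 8: take 8 from right. Merged: [1, 2, 8]
Compare 10 vs 11: take 10 from left. Merged: [1, 2, 8, 10]
Compare 12 vs 11: take 11 from right. Merged: [1, 2, 8, 10, 11]
Append remaining from left: [12]. Merged: [1, 2, 8, 10, 11, 12]

Final merged array: [1, 2, 8, 10, 11, 12]
Total comparisons: 5

The merged array is [1, 2, 8, 10, 11, 12], requiring 5 comparisons. The merge step runs in O(n) time where n is the total number of elements.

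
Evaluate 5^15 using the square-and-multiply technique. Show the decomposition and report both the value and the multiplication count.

Computing 5^15 by squaring (build up from 5^1; each line after the first costs one multiplication):

5^1 = 5
5^2 = (5^1)^2 = 5^2 = 25
5^3 = 5 * 5^2 = 5 * 25 = 125
5^6 = (5^3)^2 = 125^2 = 15625
5^7 = 5 * 5^6 = 5 * 15625 = 78125
5^14 = (5^7)^2 = 78125^2 = 6103515625
5^15 = 5 * 5^14 = 5 * 6103515625 = 30517578125

Result: 30517578125
Multiplications needed: 6 (6 lines after 5^1)

5^15 = 30517578125. Using exponentiation by squaring, this requires 6 multiplications. The key idea: if the exponent is even, square the half-power; if odd, multiply by the base once.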